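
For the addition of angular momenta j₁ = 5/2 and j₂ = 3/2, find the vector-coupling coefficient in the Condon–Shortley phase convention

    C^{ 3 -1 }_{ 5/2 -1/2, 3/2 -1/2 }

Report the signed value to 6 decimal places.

j₁+j₂−J=1  J+j₁−j₂=4  J−j₁+j₂=2  j₁+j₂+J+1=8
(j₁±m₁, j₂±m₂, J±M) = (2,3,1,2,2,4)
P² = 48/5
sum k=0..1:
  [0] +1/6 = 1/6
  [1] −1/8 = -1/8
S = 1/24
C² = P²·S² = 1/60 ; C = +0.129099

+√(1/60) ≈ +0.129099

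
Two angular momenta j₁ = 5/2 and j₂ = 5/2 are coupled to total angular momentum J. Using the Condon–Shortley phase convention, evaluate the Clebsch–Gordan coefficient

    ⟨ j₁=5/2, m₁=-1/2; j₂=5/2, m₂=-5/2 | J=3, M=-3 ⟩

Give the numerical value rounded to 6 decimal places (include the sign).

√[7·2!3!3!/9! · 2!3!0!5!0!6!] = √(1440)
  +(−1)^0/∏(0,2,3,0,0,3)! = 1/72  (running 1/72)
⟨..|..⟩ = √(1440)·(1/72) = +0.527046

+√(5/18) = +0.527046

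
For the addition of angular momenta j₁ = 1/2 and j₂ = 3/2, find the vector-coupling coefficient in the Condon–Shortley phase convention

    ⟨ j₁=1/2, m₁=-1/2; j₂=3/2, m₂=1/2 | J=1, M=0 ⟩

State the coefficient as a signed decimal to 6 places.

−√(1/2) = -0.707107

√[3·1!0!2!/4! · 0!1!2!1!1!1!] = √(1/2)
  +(−1)^1/∏(1,0,0,1,0,1)! = -1  (running -1)
⟨..|..⟩ = √(1/2)·(-1) = -0.707107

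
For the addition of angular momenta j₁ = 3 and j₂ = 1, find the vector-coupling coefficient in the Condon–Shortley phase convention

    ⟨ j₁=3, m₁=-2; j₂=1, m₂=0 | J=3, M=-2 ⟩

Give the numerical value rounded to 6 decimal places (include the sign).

−√(1/3) ≈ -0.577350

triangle: 1!·5!·1!/8! = 120/40320
(j±m)!: 1!·5!·1!·1!·1!·5! = 14400
prefactor² = (2J+1)·Δ·N² = 300
  k=0: +1/(0!·1!·5!·1!·0!·0!) = 1/120
  k=1: −1/(1!·0!·4!·0!·1!·1!) = -1/24
Σ = -1/30  ⇒  CG² = 300·(-1/30)² = 1/3
CG = −√(1/3) = -0.577350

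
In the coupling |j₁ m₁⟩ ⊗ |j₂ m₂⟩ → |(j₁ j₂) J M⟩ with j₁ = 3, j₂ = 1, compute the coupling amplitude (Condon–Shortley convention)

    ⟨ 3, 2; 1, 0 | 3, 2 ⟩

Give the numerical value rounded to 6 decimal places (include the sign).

triangle: 1!·5!·1!/8! = 120/40320
(j±m)!: 5!·1!·1!·1!·5!·1! = 14400
prefactor² = (2J+1)·Δ·N² = 300
  k=0: +1/(0!·1!·1!·1!·4!·0!) = 1/24
  k=1: −1/(1!·0!·0!·0!·5!·1!) = -1/120
Σ = 1/30  ⇒  CG² = 300·1/30² = 1/3
CG = +√(1/3) = +0.577350

+0.577350  (= +√(1/3))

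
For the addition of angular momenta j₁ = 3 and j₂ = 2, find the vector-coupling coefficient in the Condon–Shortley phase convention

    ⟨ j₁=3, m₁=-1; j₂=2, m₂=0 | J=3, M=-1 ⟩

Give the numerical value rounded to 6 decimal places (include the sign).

−√(3/20) = -0.387298

triangle: 2!×4!×2!/9! = 96/362880
(j±m)!: 2!×4!×2!×2!×2!×4! = 9216
prefactor² = (2J+1)×Δ×N² = 256/15
  k=0: +1/(0!×2!×4!×2!×0!×0!) = 1/96
  k=1: −1/(1!×1!×3!×1!×1!×1!) = -1/6
  k=2: +1/(2!×0!×2!×0!×2!×2!) = 1/16
Σ = -3/32  ⇒  CG² = 256/15×(-3/32)² = 3/20
CG = −√(3/20) = -0.387298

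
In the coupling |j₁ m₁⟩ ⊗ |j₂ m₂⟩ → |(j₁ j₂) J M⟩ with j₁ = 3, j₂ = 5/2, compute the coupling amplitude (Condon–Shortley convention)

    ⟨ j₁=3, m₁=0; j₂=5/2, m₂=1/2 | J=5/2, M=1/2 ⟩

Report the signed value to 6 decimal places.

+√(8/105) ≈ +0.276026

j₁+j₂−J=3  J+j₁−j₂=3  J−j₁+j₂=2  j₁+j₂+J+1=9
(j₁±m₁, j₂±m₂, J±M) = (3,3,3,2,3,2)
P² = 216/35
sum k=1..3:
  [1] −1/8 = -1/8
  [2] +1/4 = 1/4
  [3] −1/72 = -1/72
S = 1/9
C² = P²·S² = 8/105 ; C = +0.276026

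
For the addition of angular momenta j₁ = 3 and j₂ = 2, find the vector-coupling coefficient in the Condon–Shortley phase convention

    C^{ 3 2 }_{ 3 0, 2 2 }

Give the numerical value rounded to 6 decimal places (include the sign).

triangle: 2!·4!·2!/9! = 96/362880
(j±m)!: 3!·3!·4!·0!·5!·1! = 103680
prefactor² = (2J+1)·Δ·N² = 192
  k=2: +1/(2!·0!·1!·2!·3!·0!) = 1/24
Σ = 1/24  ⇒  CG² = 192·1/24² = 1/3
CG = +√(1/3) = +0.577350

+√(1/3) ≈ +0.577350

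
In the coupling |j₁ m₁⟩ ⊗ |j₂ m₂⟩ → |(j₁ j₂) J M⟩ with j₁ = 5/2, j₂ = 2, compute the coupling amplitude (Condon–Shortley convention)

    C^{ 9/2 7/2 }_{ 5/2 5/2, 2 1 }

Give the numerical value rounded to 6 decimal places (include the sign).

+0.666667  (= +√(4/9))

j₁+j₂−J=0  J+j₁−j₂=5  J−j₁+j₂=4  j₁+j₂+J+1=10
(j₁±m₁, j₂±m₂, J±M) = (5,0,3,1,8,1)
P² = 230400
sum k=0..0:
  [0] +1/720 = 1/720
S = 1/720
C² = P²·S² = 4/9 ; C = +0.666667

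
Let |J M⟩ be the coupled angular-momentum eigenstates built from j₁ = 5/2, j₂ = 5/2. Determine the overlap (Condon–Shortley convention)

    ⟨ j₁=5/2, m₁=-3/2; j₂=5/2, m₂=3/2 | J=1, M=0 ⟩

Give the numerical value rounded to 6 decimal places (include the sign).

triangle: 4!·1!·1!/7! = 24/5040
(j±m)!: 1!·4!·4!·1!·1!·1! = 576
prefactor² = (2J+1)·Δ·N² = 288/35
  k=3: −1/(3!·1!·1!·1!·0!·0!) = -1/6
  k=4: +1/(4!·0!·0!·0!·1!·1!) = 1/24
Σ = -1/8  ⇒  CG² = 288/35·(-1/8)² = 9/70
CG = −√(9/70) = -0.358569

-0.358569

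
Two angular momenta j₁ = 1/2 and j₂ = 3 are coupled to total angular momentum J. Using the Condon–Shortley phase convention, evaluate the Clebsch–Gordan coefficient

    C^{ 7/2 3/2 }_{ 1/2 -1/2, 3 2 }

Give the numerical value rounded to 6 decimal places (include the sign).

+√(2/7) ≈ +0.534522

triangle: 0!×1!×6!/8! = 720/40320
(j±m)!: 0!×1!×5!×1!×5!×2! = 28800
prefactor² = (2J+1)×Δ×N² = 28800/7
  k=0: +1/(0!×0!×1!×5!×0!×1!) = 1/120
Σ = 1/120  ⇒  CG² = 28800/7×1/120² = 2/7
CG = +√(2/7) = +0.534522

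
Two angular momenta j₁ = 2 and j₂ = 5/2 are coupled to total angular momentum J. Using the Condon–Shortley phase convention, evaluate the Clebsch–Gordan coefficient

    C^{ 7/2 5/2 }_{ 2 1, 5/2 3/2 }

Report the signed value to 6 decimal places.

-0.125988  (= −√(1/63))

√[8·1!3!4!/9! · 3!1!4!1!6!1!] = √(2304/7)
  +(−1)^0/∏(0,1,1,4,2,0)! = 1/48  (running 1/48)
  +(−1)^1/∏(1,0,0,3,3,1)! = -1/36  (running -1/144)
⟨..|..⟩ = √(2304/7)·(-1/144) = -0.125988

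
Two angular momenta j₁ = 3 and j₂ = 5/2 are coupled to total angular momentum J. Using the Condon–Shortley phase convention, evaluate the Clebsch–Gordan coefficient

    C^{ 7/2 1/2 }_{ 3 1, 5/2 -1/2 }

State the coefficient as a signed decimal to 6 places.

−√(1/63) = -0.125988

triangle: 2!·4!·3!/10! = 288/3628800
(j±m)!: 4!·2!·2!·3!·4!·3! = 82944
prefactor² = (2J+1)·Δ·N² = 9216/175
  k=0: +1/(0!·2!·2!·2!·2!·1!) = 1/16
  k=1: −1/(1!·1!·1!·1!·3!·2!) = -1/12
  k=2: +1/(2!·0!·0!·0!·4!·3!) = 1/288
Σ = -5/288  ⇒  CG² = 9216/175·(-5/288)² = 1/63
CG = −√(1/63) = -0.125988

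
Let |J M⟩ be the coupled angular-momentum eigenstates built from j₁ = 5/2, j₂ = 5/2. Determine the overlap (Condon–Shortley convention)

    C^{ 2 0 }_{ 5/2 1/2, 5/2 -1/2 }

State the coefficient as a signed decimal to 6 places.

−√(4/21) ≈ -0.436436

√[5·3!2!2!/8! · 3!2!2!3!2!2!] = √(12/7)
  +(−1)^0/∏(0,3,2,2,0,0)! = 1/24  (running 1/24)
  +(−1)^1/∏(1,2,1,1,1,1)! = -1/2  (running -11/24)
  +(−1)^2/∏(2,1,0,0,2,2)! = 1/8  (running -1/3)
⟨..|..⟩ = √(12/7)·(-1/3) = -0.436436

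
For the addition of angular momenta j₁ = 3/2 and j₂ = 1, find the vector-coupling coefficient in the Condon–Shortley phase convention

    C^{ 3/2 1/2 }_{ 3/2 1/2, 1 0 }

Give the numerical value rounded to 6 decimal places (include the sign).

+√(1/15) = +0.258199

j₁+j₂−J=1  J+j₁−j₂=2  J−j₁+j₂=1  j₁+j₂+J+1=5
(j₁±m₁, j₂±m₂, J±M) = (2,1,1,1,2,1)
P² = 4/15
sum k=0..1:
  [0] +1/1 = 1
  [1] −1/2 = -1/2
S = 1/2
C² = P²·S² = 1/15 ; C = +0.258199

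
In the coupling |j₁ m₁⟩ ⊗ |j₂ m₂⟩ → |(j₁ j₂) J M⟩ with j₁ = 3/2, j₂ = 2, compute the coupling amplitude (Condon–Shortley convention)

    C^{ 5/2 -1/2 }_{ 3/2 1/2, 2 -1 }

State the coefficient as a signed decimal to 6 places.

triangle: 1!·2!·3!/7! = 12/5040
(j±m)!: 2!·1!·1!·3!·2!·3! = 144
prefactor² = (2J+1)·Δ·N² = 72/35
  k=0: +1/(0!·1!·1!·1!·1!·2!) = 1/2
  k=1: −1/(1!·0!·0!·0!·2!·3!) = -1/12
Σ = 5/12  ⇒  CG² = 72/35·5/12² = 5/14
CG = +√(5/14) = +0.597614

+√(5/14) ≈ +0.597614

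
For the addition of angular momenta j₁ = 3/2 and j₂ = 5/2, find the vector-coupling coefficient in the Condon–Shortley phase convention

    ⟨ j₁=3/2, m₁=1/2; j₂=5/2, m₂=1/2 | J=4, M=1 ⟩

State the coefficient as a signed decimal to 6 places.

j₁+j₂−J=0  J+j₁−j₂=3  J−j₁+j₂=5  j₁+j₂+J+1=9
(j₁±m₁, j₂±m₂, J±M) = (2,1,3,2,5,3)
P² = 2160/7
sum k=0..0:
  [0] +1/24 = 1/24
S = 1/24
C² = P²·S² = 15/28 ; C = +0.731925

+√(15/28) ≈ +0.731925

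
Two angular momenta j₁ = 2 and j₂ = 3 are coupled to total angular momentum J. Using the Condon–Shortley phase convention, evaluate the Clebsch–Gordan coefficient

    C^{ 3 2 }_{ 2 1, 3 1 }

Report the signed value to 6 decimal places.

−√(1/4) ≈ -0.500000

j₁+j₂−J=2  J+j₁−j₂=2  J−j₁+j₂=4  j₁+j₂+J+1=9
(j₁±m₁, j₂±m₂, J±M) = (3,1,4,2,5,1)
P² = 64
sum k=0..1:
  [0] +1/48 = 1/48
  [1] −1/12 = -1/12
S = -1/16
C² = P²·S² = 1/4 ; C = -0.500000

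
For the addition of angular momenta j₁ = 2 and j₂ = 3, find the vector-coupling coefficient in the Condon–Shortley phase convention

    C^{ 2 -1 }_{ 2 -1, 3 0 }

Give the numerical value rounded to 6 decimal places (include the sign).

triangle: 3!*1!*3!/8! = 36/40320
(j±m)!: 1!*3!*3!*3!*1!*3! = 1296
prefactor² = (2J+1)*Δ*N² = 81/14
  k=2: +1/(2!*1!*1!*1!*0!*2!) = 1/4
  k=3: −1/(3!*0!*0!*0!*1!*3!) = -1/36
Σ = 2/9  ⇒  CG² = 81/14*2/9² = 2/7
CG = +√(2/7) = +0.534522

+0.534522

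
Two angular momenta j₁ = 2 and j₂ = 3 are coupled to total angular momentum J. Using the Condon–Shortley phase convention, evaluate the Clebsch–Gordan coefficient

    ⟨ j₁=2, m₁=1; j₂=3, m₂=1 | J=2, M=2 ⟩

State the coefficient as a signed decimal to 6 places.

triangle: 3!*1!*3!/8! = 36/40320
(j±m)!: 3!*1!*4!*2!*4!*0! = 6912
prefactor² = (2J+1)*Δ*N² = 216/7
  k=1: −1/(1!*2!*0!*3!*1!*0!) = -1/12
Σ = -1/12  ⇒  CG² = 216/7*(-1/12)² = 3/14
CG = −√(3/14) = -0.462910

−√(3/14) ≈ -0.462910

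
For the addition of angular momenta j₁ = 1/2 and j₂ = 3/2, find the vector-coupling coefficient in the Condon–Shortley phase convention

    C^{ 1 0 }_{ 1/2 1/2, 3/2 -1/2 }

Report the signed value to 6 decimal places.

+0.707107  (= +√(1/2))

triangle: 1!·0!·2!/4! = 2/24
(j±m)!: 1!·0!·1!·2!·1!·1! = 2
prefactor² = (2J+1)·Δ·N² = 1/2
  k=0: +1/(0!·1!·0!·1!·0!·1!) = 1
Σ = 1  ⇒  CG² = 1/2·1² = 1/2
CG = +√(1/2) = +0.707107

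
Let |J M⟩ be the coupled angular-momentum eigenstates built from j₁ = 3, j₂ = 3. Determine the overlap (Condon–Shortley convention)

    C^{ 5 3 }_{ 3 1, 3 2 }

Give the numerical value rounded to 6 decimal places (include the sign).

−√(1/6) ≈ -0.408248

√[11·1!5!5!/12! · 4!2!5!1!8!2!] = √(153600)
  +(−1)^0/∏(0,1,2,5,3,0)! = 1/1440  (running 1/1440)
  +(−1)^1/∏(1,0,1,4,4,1)! = -1/576  (running -1/960)
⟨..|..⟩ = √(153600)·(-1/960) = -0.408248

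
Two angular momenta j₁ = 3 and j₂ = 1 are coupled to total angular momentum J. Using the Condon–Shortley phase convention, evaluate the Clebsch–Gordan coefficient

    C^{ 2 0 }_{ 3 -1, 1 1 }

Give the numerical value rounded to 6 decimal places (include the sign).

triangle: 2!×4!×0!/7! = 48/5040
(j±m)!: 2!×4!×2!×0!×2!×2! = 384
prefactor² = (2J+1)×Δ×N² = 128/7
  k=2: +1/(2!×0!×2!×0!×2!×0!) = 1/8
Σ = 1/8  ⇒  CG² = 128/7×1/8² = 2/7
CG = +√(2/7) = +0.534522

+√(2/7) = +0.534522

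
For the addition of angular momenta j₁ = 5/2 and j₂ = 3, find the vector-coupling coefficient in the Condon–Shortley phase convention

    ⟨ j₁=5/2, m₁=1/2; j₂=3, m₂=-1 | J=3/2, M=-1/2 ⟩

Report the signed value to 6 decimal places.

√[4·4!1!2!/8! · 3!2!2!4!1!2!] = √(192/35)
  +(−1)^1/∏(1,3,1,1,0,1)! = -1/6  (running -1/6)
  +(−1)^2/∏(2,2,0,0,1,2)! = 1/8  (running -1/24)
⟨..|..⟩ = √(192/35)·(-1/24) = -0.097590

−√(1/105) ≈ -0.097590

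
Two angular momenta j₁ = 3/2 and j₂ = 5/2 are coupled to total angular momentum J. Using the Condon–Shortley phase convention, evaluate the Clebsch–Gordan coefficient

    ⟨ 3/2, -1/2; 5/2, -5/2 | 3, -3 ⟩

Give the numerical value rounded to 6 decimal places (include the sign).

+0.790569  (= +√(5/8))

j₁+j₂−J=1  J+j₁−j₂=2  J−j₁+j₂=4  j₁+j₂+J+1=8
(j₁±m₁, j₂±m₂, J±M) = (1,2,0,5,0,6)
P² = 1440
sum k=0..0:
  [0] +1/48 = 1/48
S = 1/48
C² = P²·S² = 5/8 ; C = +0.790569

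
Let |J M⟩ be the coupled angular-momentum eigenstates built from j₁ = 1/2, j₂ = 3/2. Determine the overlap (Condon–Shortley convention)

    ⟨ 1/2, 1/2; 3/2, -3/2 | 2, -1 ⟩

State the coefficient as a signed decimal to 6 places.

+√(1/4) ≈ +0.500000

√[5·0!1!3!/5! · 1!0!0!3!1!3!] = √(9)
  +(−1)^0/∏(0,0,0,0,1,3)! = 1/6  (running 1/6)
⟨..|..⟩ = √(9)·(1/6) = +0.500000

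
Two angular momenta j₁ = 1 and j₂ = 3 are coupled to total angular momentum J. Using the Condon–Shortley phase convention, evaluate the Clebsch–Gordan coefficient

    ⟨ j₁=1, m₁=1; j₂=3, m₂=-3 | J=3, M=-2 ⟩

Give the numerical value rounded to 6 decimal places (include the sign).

+√(1/4) = +0.500000

√[7·1!1!5!/8! · 2!0!0!6!1!5!] = √(3600)
  +(−1)^0/∏(0,1,0,0,1,5)! = 1/120  (running 1/120)
⟨..|..⟩ = √(3600)·(1/120) = +0.500000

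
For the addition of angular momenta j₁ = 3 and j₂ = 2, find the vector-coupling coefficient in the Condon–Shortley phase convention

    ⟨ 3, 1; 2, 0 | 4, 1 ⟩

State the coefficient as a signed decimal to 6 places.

+√(3/28) = +0.327327

j₁+j₂−J=1  J+j₁−j₂=5  J−j₁+j₂=3  j₁+j₂+J+1=10
(j₁±m₁, j₂±m₂, J±M) = (4,2,2,2,5,3)
P² = 1728/7
sum k=0..1:
  [0] +1/24 = 1/24
  [1] −1/48 = -1/48
S = 1/48
C² = P²·S² = 3/28 ; C = +0.327327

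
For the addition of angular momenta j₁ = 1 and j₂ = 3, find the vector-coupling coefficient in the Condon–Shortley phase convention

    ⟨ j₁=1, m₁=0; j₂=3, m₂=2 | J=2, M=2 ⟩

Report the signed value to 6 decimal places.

-0.487950  (= −√(5/21))

j₁+j₂−J=2  J+j₁−j₂=0  J−j₁+j₂=4  j₁+j₂+J+1=7
(j₁±m₁, j₂±m₂, J±M) = (1,1,5,1,4,0)
P² = 960/7
sum k=1..1:
  [1] −1/24 = -1/24
S = -1/24
C² = P²·S² = 5/21 ; C = -0.487950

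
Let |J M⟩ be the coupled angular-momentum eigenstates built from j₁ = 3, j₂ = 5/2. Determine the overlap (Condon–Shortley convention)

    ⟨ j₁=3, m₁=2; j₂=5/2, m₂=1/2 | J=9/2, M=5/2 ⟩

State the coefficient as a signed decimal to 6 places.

triangle: 1!×5!×4!/11! = 2880/39916800
(j±m)!: 5!×1!×3!×2!×7!×2! = 14515200
prefactor² = (2J+1)×Δ×N² = 115200/11
  k=0: +1/(0!×1!×1!×3!×4!×1!) = 1/144
  k=1: −1/(1!×0!×0!×2!×5!×2!) = -1/480
Σ = 7/1440  ⇒  CG² = 115200/11×7/1440² = 49/198
CG = +√(49/198) = +0.497468

+0.497468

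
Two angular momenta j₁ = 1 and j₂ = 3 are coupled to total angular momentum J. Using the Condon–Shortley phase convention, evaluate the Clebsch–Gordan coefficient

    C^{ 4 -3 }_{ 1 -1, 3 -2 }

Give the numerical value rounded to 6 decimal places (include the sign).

+√(3/4) = +0.866025

√[9·0!2!6!/9! · 0!2!1!5!1!7!] = √(43200)
  +(−1)^0/∏(0,0,2,1,0,5)! = 1/240  (running 1/240)
⟨..|..⟩ = √(43200)·(1/240) = +0.866025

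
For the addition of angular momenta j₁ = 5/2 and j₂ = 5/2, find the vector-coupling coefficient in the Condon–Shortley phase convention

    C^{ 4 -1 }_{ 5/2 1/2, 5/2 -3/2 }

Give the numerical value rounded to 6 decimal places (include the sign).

+√(5/14) ≈ +0.597614

triangle: 1!·4!·4!/10! = 576/3628800
(j±m)!: 3!·2!·1!·4!·3!·5! = 207360
prefactor² = (2J+1)·Δ·N² = 10368/35
  k=0: +1/(0!·1!·2!·1!·2!·3!) = 1/24
  k=1: −1/(1!·0!·1!·0!·3!·4!) = -1/144
Σ = 5/144  ⇒  CG² = 10368/35·5/144² = 5/14
CG = +√(5/14) = +0.597614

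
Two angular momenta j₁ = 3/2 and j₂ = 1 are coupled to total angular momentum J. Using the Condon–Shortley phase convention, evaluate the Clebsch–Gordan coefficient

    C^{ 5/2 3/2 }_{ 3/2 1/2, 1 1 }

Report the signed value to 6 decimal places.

√[6·0!3!2!/6! · 2!1!2!0!4!1!] = √(48/5)
  +(−1)^0/∏(0,0,1,2,2,0)! = 1/4  (running 1/4)
⟨..|..⟩ = √(48/5)·(1/4) = +0.774597

+0.774597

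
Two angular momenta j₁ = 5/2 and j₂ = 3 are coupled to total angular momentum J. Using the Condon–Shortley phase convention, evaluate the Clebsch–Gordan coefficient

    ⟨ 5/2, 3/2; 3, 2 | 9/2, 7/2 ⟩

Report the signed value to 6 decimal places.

√[10·1!4!5!/11! · 4!1!5!1!8!1!] = √(921600/11)
  +(−1)^0/∏(0,1,1,5,3,0)! = 1/720  (running 1/720)
  +(−1)^1/∏(1,0,0,4,4,1)! = -1/576  (running -1/2880)
⟨..|..⟩ = √(921600/11)·(-1/2880) = -0.100504

−√(1/99) ≈ -0.100504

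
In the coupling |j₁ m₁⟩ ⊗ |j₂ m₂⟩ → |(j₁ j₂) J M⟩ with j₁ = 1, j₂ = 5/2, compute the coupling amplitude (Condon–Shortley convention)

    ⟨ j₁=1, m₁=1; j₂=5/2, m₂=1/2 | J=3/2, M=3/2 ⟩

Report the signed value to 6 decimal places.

j₁+j₂−J=2  J+j₁−j₂=0  J−j₁+j₂=3  j₁+j₂+J+1=6
(j₁±m₁, j₂±m₂, J±M) = (2,0,3,2,3,0)
P² = 48/5
sum k=0..0:
  [0] +1/12 = 1/12
S = 1/12
C² = P²·S² = 1/15 ; C = +0.258199

+√(1/15) ≈ +0.258199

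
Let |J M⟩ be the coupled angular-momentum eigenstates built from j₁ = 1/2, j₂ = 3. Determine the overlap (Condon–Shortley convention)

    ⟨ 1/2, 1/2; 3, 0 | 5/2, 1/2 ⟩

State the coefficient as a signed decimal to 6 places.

+0.654654

j₁+j₂−J=1  J+j₁−j₂=0  J−j₁+j₂=5  j₁+j₂+J+1=7
(j₁±m₁, j₂±m₂, J±M) = (1,0,3,3,3,2)
P² = 432/7
sum k=0..0:
  [0] +1/12 = 1/12
S = 1/12
C² = P²·S² = 3/7 ; C = +0.654654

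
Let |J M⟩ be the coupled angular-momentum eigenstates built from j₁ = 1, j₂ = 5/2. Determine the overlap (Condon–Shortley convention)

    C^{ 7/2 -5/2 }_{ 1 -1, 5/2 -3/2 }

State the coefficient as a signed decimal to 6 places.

+0.845154

√[8·0!2!5!/8! · 0!2!1!4!1!6!] = √(11520/7)
  +(−1)^0/∏(0,0,2,1,0,4)! = 1/48  (running 1/48)
⟨..|..⟩ = √(11520/7)·(1/48) = +0.845154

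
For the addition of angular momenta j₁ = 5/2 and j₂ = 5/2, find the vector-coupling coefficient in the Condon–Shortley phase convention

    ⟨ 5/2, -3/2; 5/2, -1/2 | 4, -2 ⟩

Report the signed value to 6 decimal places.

-0.422577  (= −√(5/28))

triangle: 1!×4!×4!/10! = 576/3628800
(j±m)!: 1!×4!×2!×3!×2!×6! = 414720
prefactor² = (2J+1)×Δ×N² = 20736/35
  k=0: +1/(0!×1!×4!×2!×0!×2!) = 1/96
  k=1: −1/(1!×0!×3!×1!×1!×3!) = -1/36
Σ = -5/288  ⇒  CG² = 20736/35×(-5/288)² = 5/28
CG = −√(5/28) = -0.422577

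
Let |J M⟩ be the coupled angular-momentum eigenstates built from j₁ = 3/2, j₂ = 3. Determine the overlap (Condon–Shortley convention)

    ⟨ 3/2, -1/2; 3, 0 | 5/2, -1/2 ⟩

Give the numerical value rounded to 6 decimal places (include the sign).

triangle: 2!·1!·4!/8! = 48/40320
(j±m)!: 1!·2!·3!·3!·2!·3! = 864
prefactor² = (2J+1)·Δ·N² = 216/35
  k=1: −1/(1!·1!·1!·2!·0!·2!) = -1/4
  k=2: +1/(2!·0!·0!·1!·1!·3!) = 1/12
Σ = -1/6  ⇒  CG² = 216/35·(-1/6)² = 6/35
CG = −√(6/35) = -0.414039

-0.414039  (= −√(6/35))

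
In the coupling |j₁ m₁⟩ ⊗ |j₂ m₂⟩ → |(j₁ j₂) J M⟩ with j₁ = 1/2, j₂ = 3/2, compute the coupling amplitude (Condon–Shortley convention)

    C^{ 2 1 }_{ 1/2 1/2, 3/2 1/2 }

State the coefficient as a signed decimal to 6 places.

+√(3/4) = +0.866025

triangle: 0!×1!×3!/5! = 6/120
(j±m)!: 1!×0!×2!×1!×3!×1! = 12
prefactor² = (2J+1)×Δ×N² = 3
  k=0: +1/(0!×0!×0!×2!×1!×1!) = 1/2
Σ = 1/2  ⇒  CG² = 3×1/2² = 3/4
CG = +√(3/4) = +0.866025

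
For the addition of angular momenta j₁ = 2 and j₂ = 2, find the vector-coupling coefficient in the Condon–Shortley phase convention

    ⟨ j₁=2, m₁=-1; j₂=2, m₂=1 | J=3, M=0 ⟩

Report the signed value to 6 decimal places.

√[7·1!3!3!/8! · 1!3!3!1!3!3!] = √(81/10)
  +(−1)^0/∏(0,1,3,3,0,0)! = 1/36  (running 1/36)
  +(−1)^1/∏(1,0,2,2,1,1)! = -1/4  (running -2/9)
⟨..|..⟩ = √(81/10)·(-2/9) = -0.632456

-0.632456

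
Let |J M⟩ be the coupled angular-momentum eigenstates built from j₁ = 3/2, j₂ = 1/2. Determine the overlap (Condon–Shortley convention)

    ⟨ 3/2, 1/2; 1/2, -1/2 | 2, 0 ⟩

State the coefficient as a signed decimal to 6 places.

√[5·0!3!1!/5! · 2!1!0!1!2!2!] = √(2)
  +(−1)^0/∏(0,0,1,0,2,1)! = 1/2  (running 1/2)
⟨..|..⟩ = √(2)·(1/2) = +0.707107

+0.707107  (= +√(1/2))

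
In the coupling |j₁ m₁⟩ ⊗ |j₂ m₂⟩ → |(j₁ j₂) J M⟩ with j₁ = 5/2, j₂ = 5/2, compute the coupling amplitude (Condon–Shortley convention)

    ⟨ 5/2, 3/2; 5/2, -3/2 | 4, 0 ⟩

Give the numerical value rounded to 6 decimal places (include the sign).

√[9·1!4!4!/10! · 4!1!1!4!4!4!] = √(82944/175)
  +(−1)^0/∏(0,1,1,1,3,3)! = 1/36  (running 1/36)
  +(−1)^1/∏(1,0,0,0,4,4)! = -1/576  (running 5/192)
⟨..|..⟩ = √(82944/175)·(5/192) = +0.566947

+0.566947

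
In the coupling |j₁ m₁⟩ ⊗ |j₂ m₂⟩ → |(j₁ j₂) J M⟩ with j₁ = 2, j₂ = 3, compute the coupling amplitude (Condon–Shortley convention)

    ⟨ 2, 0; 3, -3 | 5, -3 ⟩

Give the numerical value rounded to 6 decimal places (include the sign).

+√(2/15) = +0.365148

j₁+j₂−J=0  J+j₁−j₂=4  J−j₁+j₂=6  j₁+j₂+J+1=11
(j₁±m₁, j₂±m₂, J±M) = (2,2,0,6,2,8)
P² = 1105920
sum k=0..0:
  [0] +1/2880 = 1/2880
S = 1/2880
C² = P²·S² = 2/15 ; C = +0.365148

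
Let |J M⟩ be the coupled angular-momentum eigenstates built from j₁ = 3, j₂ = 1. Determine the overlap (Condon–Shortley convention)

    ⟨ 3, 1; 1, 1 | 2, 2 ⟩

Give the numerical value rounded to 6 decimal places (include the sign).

+√(1/21) = +0.218218

j₁+j₂−J=2  J+j₁−j₂=4  J−j₁+j₂=0  j₁+j₂+J+1=7
(j₁±m₁, j₂±m₂, J±M) = (4,2,2,0,4,0)
P² = 768/7
sum k=2..2:
  [2] +1/48 = 1/48
S = 1/48
C² = P²·S² = 1/21 ; C = +0.218218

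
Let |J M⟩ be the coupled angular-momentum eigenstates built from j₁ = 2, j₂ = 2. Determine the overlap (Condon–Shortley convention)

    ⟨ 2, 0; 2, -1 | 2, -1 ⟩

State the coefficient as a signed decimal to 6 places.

triangle: 2!·2!·2!/7! = 8/5040
(j±m)!: 2!·2!·1!·3!·1!·3! = 144
prefactor² = (2J+1)·Δ·N² = 8/7
  k=0: +1/(0!·2!·2!·1!·0!·1!) = 1/4
  k=1: −1/(1!·1!·1!·0!·1!·2!) = -1/2
Σ = -1/4  ⇒  CG² = 8/7·(-1/4)² = 1/14
CG = −√(1/14) = -0.267261

−√(1/14) = -0.267261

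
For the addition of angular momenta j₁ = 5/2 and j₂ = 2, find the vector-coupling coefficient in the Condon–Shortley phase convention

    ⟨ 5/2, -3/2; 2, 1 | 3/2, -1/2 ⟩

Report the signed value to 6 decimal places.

+0.138013  (= +√(2/105))

triangle: 3!×2!×1!/7! = 12/5040
(j±m)!: 1!×4!×3!×1!×1!×2! = 288
prefactor² = (2J+1)×Δ×N² = 96/35
  k=2: +1/(2!×1!×2!×1!×0!×0!) = 1/4
  k=3: −1/(3!×0!×1!×0!×1!×1!) = -1/6
Σ = 1/12  ⇒  CG² = 96/35×1/12² = 2/105
CG = +√(2/105) = +0.138013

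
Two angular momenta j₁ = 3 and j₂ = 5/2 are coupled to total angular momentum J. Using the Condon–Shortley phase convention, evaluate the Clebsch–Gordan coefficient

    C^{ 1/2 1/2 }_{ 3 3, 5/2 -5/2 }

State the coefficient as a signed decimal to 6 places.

+√(2/7) = +0.534522

√[2·5!1!0!/7! · 6!0!0!5!1!0!] = √(28800/7)
  +(−1)^0/∏(0,5,0,0,1,0)! = 1/120  (running 1/120)
⟨..|..⟩ = √(28800/7)·(1/120) = +0.534522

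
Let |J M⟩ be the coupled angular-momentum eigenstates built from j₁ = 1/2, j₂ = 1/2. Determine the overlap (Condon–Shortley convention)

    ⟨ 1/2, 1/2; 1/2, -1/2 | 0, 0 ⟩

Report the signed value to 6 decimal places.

√[1·1!0!0!/2! · 1!0!0!1!0!0!] = √(1/2)
  +(−1)^0/∏(0,1,0,0,0,0)! = 1  (running 1)
⟨..|..⟩ = √(1/2)·(1) = +0.707107

+√(1/2) ≈ +0.707107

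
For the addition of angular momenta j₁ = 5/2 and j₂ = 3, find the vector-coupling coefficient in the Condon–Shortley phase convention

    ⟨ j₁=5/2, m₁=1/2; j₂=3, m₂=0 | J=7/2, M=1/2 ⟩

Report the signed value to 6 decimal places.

-0.436436

√[8·2!3!4!/10! · 3!2!3!3!4!3!] = √(6912/175)
  +(−1)^0/∏(0,2,2,3,1,1)! = 1/24  (running 1/24)
  +(−1)^1/∏(1,1,1,2,2,2)! = -1/8  (running -1/12)
  +(−1)^2/∏(2,0,0,1,3,3)! = 1/72  (running -5/72)
⟨..|..⟩ = √(6912/175)·(-5/72) = -0.436436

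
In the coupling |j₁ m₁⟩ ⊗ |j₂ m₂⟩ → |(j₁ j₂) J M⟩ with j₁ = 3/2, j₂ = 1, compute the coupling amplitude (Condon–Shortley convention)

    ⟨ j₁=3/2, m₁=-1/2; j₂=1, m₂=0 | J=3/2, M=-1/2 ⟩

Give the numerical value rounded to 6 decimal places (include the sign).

−√(1/15) ≈ -0.258199

triangle: 1!·2!·1!/5! = 2/120
(j±m)!: 1!·2!·1!·1!·1!·2! = 4
prefactor² = (2J+1)·Δ·N² = 4/15
  k=0: +1/(0!·1!·2!·1!·0!·0!) = 1/2
  k=1: −1/(1!·0!·1!·0!·1!·1!) = -1
Σ = -1/2  ⇒  CG² = 4/15·(-1/2)² = 1/15
CG = −√(1/15) = -0.258199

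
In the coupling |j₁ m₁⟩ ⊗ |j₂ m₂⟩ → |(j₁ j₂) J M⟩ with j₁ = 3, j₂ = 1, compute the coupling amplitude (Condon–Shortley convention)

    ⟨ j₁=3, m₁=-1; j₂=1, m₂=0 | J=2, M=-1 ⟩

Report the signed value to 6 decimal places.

√[5·2!4!0!/7! · 2!4!1!1!1!3!] = √(96/7)
  +(−1)^1/∏(1,1,3,0,1,0)! = -1/6  (running -1/6)
⟨..|..⟩ = √(96/7)·(-1/6) = -0.617213

-0.617213  (= −√(8/21))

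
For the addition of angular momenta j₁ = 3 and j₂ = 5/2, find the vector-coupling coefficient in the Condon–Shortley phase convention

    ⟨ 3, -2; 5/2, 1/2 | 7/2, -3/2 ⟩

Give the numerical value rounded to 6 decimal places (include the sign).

+0.308607

triangle: 2!*4!*3!/10! = 288/3628800
(j±m)!: 1!*5!*3!*2!*2!*5! = 345600
prefactor² = (2J+1)*Δ*N² = 1536/7
  k=1: −1/(1!*1!*4!*2!*0!*1!) = -1/48
  k=2: +1/(2!*0!*3!*1!*1!*2!) = 1/24
Σ = 1/48  ⇒  CG² = 1536/7*1/48² = 2/21
CG = +√(2/21) = +0.308607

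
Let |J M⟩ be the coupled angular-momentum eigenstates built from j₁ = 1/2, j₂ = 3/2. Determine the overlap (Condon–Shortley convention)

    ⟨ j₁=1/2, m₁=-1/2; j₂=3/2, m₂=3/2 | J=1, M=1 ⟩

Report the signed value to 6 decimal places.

−√(3/4) = -0.866025

√[3·1!0!2!/4! · 0!1!3!0!2!0!] = √(3)
  +(−1)^1/∏(1,0,0,2,0,0)! = -1/2  (running -1/2)
⟨..|..⟩ = √(3)·(-1/2) = -0.866025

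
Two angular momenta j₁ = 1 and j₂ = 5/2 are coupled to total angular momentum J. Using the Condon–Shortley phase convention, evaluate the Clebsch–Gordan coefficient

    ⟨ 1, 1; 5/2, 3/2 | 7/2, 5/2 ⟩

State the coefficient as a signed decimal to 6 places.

+√(5/7) ≈ +0.845154

√[8·0!2!5!/8! · 2!0!4!1!6!1!] = √(11520/7)
  +(−1)^0/∏(0,0,0,4,2,1)! = 1/48  (running 1/48)
⟨..|..⟩ = √(11520/7)·(1/48) = +0.845154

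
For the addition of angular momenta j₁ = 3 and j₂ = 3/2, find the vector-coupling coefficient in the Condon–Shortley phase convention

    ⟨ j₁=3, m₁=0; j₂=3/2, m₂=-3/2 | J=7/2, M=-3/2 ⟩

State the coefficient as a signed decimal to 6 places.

√[8·1!5!2!/9! · 3!3!0!3!2!5!] = √(1920/7)
  +(−1)^0/∏(0,1,3,0,2,2)! = 1/24  (running 1/24)
⟨..|..⟩ = √(1920/7)·(1/24) = +0.690066

+√(10/21) = +0.690066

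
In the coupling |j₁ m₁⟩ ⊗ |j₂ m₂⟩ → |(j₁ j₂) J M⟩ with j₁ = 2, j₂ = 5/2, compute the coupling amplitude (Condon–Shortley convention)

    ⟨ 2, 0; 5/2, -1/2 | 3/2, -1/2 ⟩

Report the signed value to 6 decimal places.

-0.239046

√[4·3!1!2!/7! · 2!2!2!3!1!2!] = √(32/35)
  +(−1)^1/∏(1,2,1,1,0,1)! = -1/2  (running -1/2)
  +(−1)^2/∏(2,1,0,0,1,2)! = 1/4  (running -1/4)
⟨..|..⟩ = √(32/35)·(-1/4) = -0.239046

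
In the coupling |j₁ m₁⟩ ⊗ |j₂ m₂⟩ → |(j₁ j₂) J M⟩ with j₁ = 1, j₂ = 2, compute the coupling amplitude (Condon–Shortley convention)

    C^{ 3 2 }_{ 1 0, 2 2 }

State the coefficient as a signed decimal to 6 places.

j₁+j₂−J=0  J+j₁−j₂=2  J−j₁+j₂=4  j₁+j₂+J+1=7
(j₁±m₁, j₂±m₂, J±M) = (1,1,4,0,5,1)
P² = 192
sum k=0..0:
  [0] +1/24 = 1/24
S = 1/24
C² = P²·S² = 1/3 ; C = +0.577350

+√(1/3) = +0.577350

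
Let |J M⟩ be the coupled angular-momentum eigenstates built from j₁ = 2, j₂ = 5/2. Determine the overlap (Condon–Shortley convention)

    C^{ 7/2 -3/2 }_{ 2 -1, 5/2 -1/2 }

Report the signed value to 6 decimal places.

triangle: 1!×3!×4!/9! = 144/362880
(j±m)!: 1!×3!×2!×3!×2!×5! = 17280
prefactor² = (2J+1)×Δ×N² = 384/7
  k=0: +1/(0!×1!×3!×2!×0!×2!) = 1/24
  k=1: −1/(1!×0!×2!×1!×1!×3!) = -1/12
Σ = -1/24  ⇒  CG² = 384/7×(-1/24)² = 2/21
CG = −√(2/21) = -0.308607

−√(2/21) ≈ -0.308607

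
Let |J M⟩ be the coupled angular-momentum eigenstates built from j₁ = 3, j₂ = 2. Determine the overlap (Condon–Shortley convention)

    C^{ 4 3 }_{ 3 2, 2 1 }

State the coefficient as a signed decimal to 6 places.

triangle: 1!*5!*3!/10! = 720/3628800
(j±m)!: 5!*1!*3!*1!*7!*1! = 3628800
prefactor² = (2J+1)*Δ*N² = 6480
  k=0: +1/(0!*1!*1!*3!*4!*0!) = 1/144
  k=1: −1/(1!*0!*0!*2!*5!*1!) = -1/240
Σ = 1/360  ⇒  CG² = 6480*1/360² = 1/20
CG = +√(1/20) = +0.223607

+√(1/20) = +0.223607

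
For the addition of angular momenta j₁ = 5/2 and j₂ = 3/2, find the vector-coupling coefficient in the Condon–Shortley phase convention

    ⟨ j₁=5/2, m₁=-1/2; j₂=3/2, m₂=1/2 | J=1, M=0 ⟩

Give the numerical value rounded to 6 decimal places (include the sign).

+0.547723  (= +√(3/10))

√[3·3!2!0!/6! · 2!3!2!1!1!1!] = √(6/5)
  +(−1)^2/∏(2,1,1,0,1,0)! = 1/2  (running 1/2)
⟨..|..⟩ = √(6/5)·(1/2) = +0.547723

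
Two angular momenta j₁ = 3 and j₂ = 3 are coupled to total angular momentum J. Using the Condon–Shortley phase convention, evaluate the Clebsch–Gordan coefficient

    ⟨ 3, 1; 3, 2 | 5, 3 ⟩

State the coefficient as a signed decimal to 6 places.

√[11·1!5!5!/12! · 4!2!5!1!8!2!] = √(153600)
  +(−1)^0/∏(0,1,2,5,3,0)! = 1/1440  (running 1/1440)
  +(−1)^1/∏(1,0,1,4,4,1)! = -1/576  (running -1/960)
⟨..|..⟩ = √(153600)·(-1/960) = -0.408248

-0.408248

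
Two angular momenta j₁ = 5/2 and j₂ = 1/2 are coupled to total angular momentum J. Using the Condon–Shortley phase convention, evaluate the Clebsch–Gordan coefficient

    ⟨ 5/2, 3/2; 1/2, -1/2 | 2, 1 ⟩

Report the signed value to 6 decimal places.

j₁+j₂−J=1  J+j₁−j₂=4  J−j₁+j₂=0  j₁+j₂+J+1=6
(j₁±m₁, j₂±m₂, J±M) = (4,1,0,1,3,1)
P² = 24
sum k=0..0:
  [0] +1/6 = 1/6
S = 1/6
C² = P²·S² = 2/3 ; C = +0.816497

+0.816497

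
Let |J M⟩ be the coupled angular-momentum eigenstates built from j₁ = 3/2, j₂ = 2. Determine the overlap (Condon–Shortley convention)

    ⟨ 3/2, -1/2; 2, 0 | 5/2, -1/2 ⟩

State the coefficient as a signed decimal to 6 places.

−√(3/35) ≈ -0.292770

j₁+j₂−J=1  J+j₁−j₂=2  J−j₁+j₂=3  j₁+j₂+J+1=7
(j₁±m₁, j₂±m₂, J±M) = (1,2,2,2,2,3)
P² = 48/35
sum k=0..1:
  [0] +1/4 = 1/4
  [1] −1/2 = -1/2
S = -1/4
C² = P²·S² = 3/35 ; C = -0.292770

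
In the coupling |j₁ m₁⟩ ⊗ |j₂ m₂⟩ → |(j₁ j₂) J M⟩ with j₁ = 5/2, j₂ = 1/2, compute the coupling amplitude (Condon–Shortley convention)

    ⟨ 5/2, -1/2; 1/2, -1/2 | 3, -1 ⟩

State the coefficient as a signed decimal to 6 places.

+√(2/3) = +0.816497

√[7·0!5!1!/7! · 2!3!0!1!2!4!] = √(96)
  +(−1)^0/∏(0,0,3,0,2,1)! = 1/12  (running 1/12)
⟨..|..⟩ = √(96)·(1/12) = +0.816497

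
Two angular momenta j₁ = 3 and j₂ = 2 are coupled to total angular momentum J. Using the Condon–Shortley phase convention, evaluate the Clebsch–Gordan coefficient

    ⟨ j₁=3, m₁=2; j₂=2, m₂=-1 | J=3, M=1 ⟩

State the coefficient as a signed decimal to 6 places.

+√(1/4) = +0.500000

triangle: 2!*4!*2!/9! = 96/362880
(j±m)!: 5!*1!*1!*3!*4!*2! = 34560
prefactor² = (2J+1)*Δ*N² = 64
  k=0: +1/(0!*2!*1!*1!*3!*1!) = 1/12
  k=1: −1/(1!*1!*0!*0!*4!*2!) = -1/48
Σ = 1/16  ⇒  CG² = 64*1/16² = 1/4
CG = +√(1/4) = +0.500000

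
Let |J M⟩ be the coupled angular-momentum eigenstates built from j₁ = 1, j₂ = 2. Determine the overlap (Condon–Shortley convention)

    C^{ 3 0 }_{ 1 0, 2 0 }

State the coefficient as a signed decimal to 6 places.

+0.774597

j₁+j₂−J=0  J+j₁−j₂=2  J−j₁+j₂=4  j₁+j₂+J+1=7
(j₁±m₁, j₂±m₂, J±M) = (1,1,2,2,3,3)
P² = 48/5
sum k=0..0:
  [0] +1/4 = 1/4
S = 1/4
C² = P²·S² = 3/5 ; C = +0.774597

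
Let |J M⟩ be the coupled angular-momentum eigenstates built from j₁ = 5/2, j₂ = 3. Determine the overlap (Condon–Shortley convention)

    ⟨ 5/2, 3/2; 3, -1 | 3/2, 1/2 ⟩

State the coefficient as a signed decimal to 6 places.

−√(7/30) ≈ -0.483046

triangle: 4!*1!*2!/8! = 48/40320
(j±m)!: 4!*1!*2!*4!*2!*1! = 2304
prefactor² = (2J+1)*Δ*N² = 384/35
  k=0: +1/(0!*4!*1!*2!*0!*0!) = 1/48
  k=1: −1/(1!*3!*0!*1!*1!*1!) = -1/6
Σ = -7/48  ⇒  CG² = 384/35*(-7/48)² = 7/30
CG = −√(7/30) = -0.483046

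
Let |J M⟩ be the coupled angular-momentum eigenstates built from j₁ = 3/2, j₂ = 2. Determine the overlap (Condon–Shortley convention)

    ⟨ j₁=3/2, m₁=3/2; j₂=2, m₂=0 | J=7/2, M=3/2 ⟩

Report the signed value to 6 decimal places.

√[8·0!3!4!/8! · 3!0!2!2!5!2!] = √(1152/7)
  +(−1)^0/∏(0,0,0,2,3,2)! = 1/24  (running 1/24)
⟨..|..⟩ = √(1152/7)·(1/24) = +0.534522

+√(2/7) = +0.534522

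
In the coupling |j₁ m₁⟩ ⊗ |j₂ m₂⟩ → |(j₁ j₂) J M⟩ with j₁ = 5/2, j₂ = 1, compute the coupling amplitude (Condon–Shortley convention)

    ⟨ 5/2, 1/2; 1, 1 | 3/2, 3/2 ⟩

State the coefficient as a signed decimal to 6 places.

+√(1/15) = +0.258199

j₁+j₂−J=2  J+j₁−j₂=3  J−j₁+j₂=0  j₁+j₂+J+1=6
(j₁±m₁, j₂±m₂, J±M) = (3,2,2,0,3,0)
P² = 48/5
sum k=2..2:
  [2] +1/12 = 1/12
S = 1/12
C² = P²·S² = 1/15 ; C = +0.258199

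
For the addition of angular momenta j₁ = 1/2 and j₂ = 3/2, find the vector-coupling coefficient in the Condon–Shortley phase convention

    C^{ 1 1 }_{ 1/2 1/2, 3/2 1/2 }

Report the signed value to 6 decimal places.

+0.500000  (= +√(1/4))

√[3·1!0!2!/4! · 1!0!2!1!2!0!] = √(1)
  +(−1)^0/∏(0,1,0,2,0,0)! = 1/2  (running 1/2)
⟨..|..⟩ = √(1)·(1/2) = +0.500000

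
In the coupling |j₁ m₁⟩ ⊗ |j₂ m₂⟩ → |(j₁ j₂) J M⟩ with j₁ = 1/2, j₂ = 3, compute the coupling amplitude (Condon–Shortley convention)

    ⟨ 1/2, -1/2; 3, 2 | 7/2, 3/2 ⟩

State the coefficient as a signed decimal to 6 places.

+0.534522  (= +√(2/7))

j₁+j₂−J=0  J+j₁−j₂=1  J−j₁+j₂=6  j₁+j₂+J+1=8
(j₁±m₁, j₂±m₂, J±M) = (0,1,5,1,5,2)
P² = 28800/7
sum k=0..0:
  [0] +1/120 = 1/120
S = 1/120
C² = P²·S² = 2/7 ; C = +0.534522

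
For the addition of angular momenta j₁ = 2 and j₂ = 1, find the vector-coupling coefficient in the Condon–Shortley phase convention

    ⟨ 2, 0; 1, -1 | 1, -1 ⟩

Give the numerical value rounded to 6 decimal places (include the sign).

+√(1/10) = +0.316228

j₁+j₂−J=2  J+j₁−j₂=2  J−j₁+j₂=0  j₁+j₂+J+1=5
(j₁±m₁, j₂±m₂, J±M) = (2,2,0,2,0,2)
P² = 8/5
sum k=0..0:
  [0] +1/4 = 1/4
S = 1/4
C² = P²·S² = 1/10 ; C = +0.316228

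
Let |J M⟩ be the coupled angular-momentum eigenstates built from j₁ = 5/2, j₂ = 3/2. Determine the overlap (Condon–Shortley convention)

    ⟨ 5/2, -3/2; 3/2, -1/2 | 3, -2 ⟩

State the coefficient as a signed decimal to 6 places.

√[7·1!4!2!/8! · 1!4!1!2!1!5!] = √(48)
  +(−1)^0/∏(0,1,4,1,0,1)! = 1/24  (running 1/24)
  +(−1)^1/∏(1,0,3,0,1,2)! = -1/12  (running -1/24)
⟨..|..⟩ = √(48)·(-1/24) = -0.288675

−√(1/12) = -0.288675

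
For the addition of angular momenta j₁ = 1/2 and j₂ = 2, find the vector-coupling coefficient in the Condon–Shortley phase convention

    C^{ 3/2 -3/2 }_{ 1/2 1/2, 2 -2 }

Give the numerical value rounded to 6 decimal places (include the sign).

triangle: 1!·0!·3!/5! = 6/120
(j±m)!: 1!·0!·0!·4!·0!·3! = 144
prefactor² = (2J+1)·Δ·N² = 144/5
  k=0: +1/(0!·1!·0!·0!·0!·3!) = 1/6
Σ = 1/6  ⇒  CG² = 144/5·1/6² = 4/5
CG = +√(4/5) = +0.894427

+√(4/5) ≈ +0.894427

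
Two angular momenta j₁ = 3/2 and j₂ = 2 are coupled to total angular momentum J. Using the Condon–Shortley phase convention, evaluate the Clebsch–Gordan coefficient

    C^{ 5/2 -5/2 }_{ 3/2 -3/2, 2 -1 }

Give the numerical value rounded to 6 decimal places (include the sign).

−√(3/7) = -0.654654

√[6·1!2!3!/7! · 0!3!1!3!0!5!] = √(432/7)
  +(−1)^1/∏(1,0,2,0,0,3)! = -1/12  (running -1/12)
⟨..|..⟩ = √(432/7)·(-1/12) = -0.654654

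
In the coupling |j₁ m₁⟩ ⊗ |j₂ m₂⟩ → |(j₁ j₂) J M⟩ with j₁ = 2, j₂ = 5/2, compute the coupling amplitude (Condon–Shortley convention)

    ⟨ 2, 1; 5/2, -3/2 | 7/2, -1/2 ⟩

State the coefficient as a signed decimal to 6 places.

+0.619780  (= +√(121/315))

√[8·1!3!4!/9! · 3!1!1!4!3!4!] = √(2304/35)
  +(−1)^0/∏(0,1,1,1,2,3)! = 1/12  (running 1/12)
  +(−1)^1/∏(1,0,0,0,3,4)! = -1/144  (running 11/144)
⟨..|..⟩ = √(2304/35)·(11/144) = +0.619780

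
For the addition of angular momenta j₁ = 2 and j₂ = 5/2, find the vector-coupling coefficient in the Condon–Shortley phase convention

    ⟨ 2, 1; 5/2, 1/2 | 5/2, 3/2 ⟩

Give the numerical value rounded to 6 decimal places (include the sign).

j₁+j₂−J=2  J+j₁−j₂=2  J−j₁+j₂=3  j₁+j₂+J+1=8
(j₁±m₁, j₂±m₂, J±M) = (3,1,3,2,4,1)
P² = 216/35
sum k=0..1:
  [0] +1/12 = 1/12
  [1] −1/4 = -1/4
S = -1/6
C² = P²·S² = 6/35 ; C = -0.414039

-0.414039  (= −√(6/35))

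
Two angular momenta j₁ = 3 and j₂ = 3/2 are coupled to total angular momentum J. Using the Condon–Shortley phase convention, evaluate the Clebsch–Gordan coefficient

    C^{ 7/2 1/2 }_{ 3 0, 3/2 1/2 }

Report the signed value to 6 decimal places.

−√(2/21) = -0.308607

√[8·1!5!2!/9! · 3!3!2!1!4!3!] = √(384/7)
  +(−1)^0/∏(0,1,3,2,2,0)! = 1/24  (running 1/24)
  +(−1)^1/∏(1,0,2,1,3,1)! = -1/12  (running -1/24)
⟨..|..⟩ = √(384/7)·(-1/24) = -0.308607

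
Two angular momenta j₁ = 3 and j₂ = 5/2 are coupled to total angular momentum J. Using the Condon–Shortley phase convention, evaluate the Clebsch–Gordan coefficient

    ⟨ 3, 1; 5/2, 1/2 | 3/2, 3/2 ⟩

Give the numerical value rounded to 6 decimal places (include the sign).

+√(9/35) ≈ +0.507093

triangle: 4!·2!·1!/8! = 48/40320
(j±m)!: 4!·2!·3!·2!·3!·0! = 3456
prefactor² = (2J+1)·Δ·N² = 576/35
  k=2: +1/(2!·2!·0!·1!·2!·0!) = 1/8
Σ = 1/8  ⇒  CG² = 576/35·1/8² = 9/35
CG = +√(9/35) = +0.507093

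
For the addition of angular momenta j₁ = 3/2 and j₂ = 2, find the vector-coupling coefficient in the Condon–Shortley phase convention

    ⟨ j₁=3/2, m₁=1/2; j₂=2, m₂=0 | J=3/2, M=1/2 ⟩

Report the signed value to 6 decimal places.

triangle: 2!*1!*2!/6! = 4/720
(j±m)!: 2!*1!*2!*2!*2!*1! = 16
prefactor² = (2J+1)*Δ*N² = 16/45
  k=0: +1/(0!*2!*1!*2!*0!*0!) = 1/4
  k=1: −1/(1!*1!*0!*1!*1!*1!) = -1
Σ = -3/4  ⇒  CG² = 16/45*(-3/4)² = 1/5
CG = −√(1/5) = -0.447214

−√(1/5) = -0.447214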